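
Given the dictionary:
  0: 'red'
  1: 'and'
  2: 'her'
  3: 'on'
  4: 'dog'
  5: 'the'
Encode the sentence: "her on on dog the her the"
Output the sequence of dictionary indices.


Look up each word in the dictionary:
  'her' -> 2
  'on' -> 3
  'on' -> 3
  'dog' -> 4
  'the' -> 5
  'her' -> 2
  'the' -> 5

Encoded: [2, 3, 3, 4, 5, 2, 5]


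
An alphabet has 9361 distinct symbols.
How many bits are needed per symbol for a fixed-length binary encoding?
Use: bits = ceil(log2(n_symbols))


log2(9361) = 13.1924
Bracket: 2^13 = 8192 < 9361 <= 2^14 = 16384
So ceil(log2(9361)) = 14

bits = ceil(log2(9361)) = ceil(13.1924) = 14 bits


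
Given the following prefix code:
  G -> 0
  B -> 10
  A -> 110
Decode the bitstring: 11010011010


Decoding step by step:
Bits 110 -> A
Bits 10 -> B
Bits 0 -> G
Bits 110 -> A
Bits 10 -> B


Decoded message: ABGAB


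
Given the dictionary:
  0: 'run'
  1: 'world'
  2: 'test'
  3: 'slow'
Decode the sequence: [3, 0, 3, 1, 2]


Look up each index in the dictionary:
  3 -> 'slow'
  0 -> 'run'
  3 -> 'slow'
  1 -> 'world'
  2 -> 'test'

Decoded: "slow run slow world test"


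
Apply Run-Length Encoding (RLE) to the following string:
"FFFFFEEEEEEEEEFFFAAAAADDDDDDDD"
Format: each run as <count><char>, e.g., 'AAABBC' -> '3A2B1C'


Scanning runs left to right:
  i=0: run of 'F' x 5 -> '5F'
  i=5: run of 'E' x 9 -> '9E'
  i=14: run of 'F' x 3 -> '3F'
  i=17: run of 'A' x 5 -> '5A'
  i=22: run of 'D' x 8 -> '8D'

RLE = 5F9E3F5A8D


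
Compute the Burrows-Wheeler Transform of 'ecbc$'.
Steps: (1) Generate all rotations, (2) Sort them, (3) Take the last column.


Rotations (sorted):
  0: $ecbc -> last char: c
  1: bc$ec -> last char: c
  2: c$ecb -> last char: b
  3: cbc$e -> last char: e
  4: ecbc$ -> last char: $


BWT = ccbe$


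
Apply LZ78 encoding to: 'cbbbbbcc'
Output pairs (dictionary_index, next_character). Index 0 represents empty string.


LZ78 encoding steps:
Dictionary: {0: ''}
Step 1: w='' (idx 0), next='c' -> output (0, 'c'), add 'c' as idx 1
Step 2: w='' (idx 0), next='b' -> output (0, 'b'), add 'b' as idx 2
Step 3: w='b' (idx 2), next='b' -> output (2, 'b'), add 'bb' as idx 3
Step 4: w='bb' (idx 3), next='c' -> output (3, 'c'), add 'bbc' as idx 4
Step 5: w='c' (idx 1), end of input -> output (1, '')


Encoded: [(0, 'c'), (0, 'b'), (2, 'b'), (3, 'c'), (1, '')]


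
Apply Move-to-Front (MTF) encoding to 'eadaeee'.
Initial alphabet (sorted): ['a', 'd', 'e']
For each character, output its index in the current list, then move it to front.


MTF encoding:
'e': index 2 in ['a', 'd', 'e'] -> ['e', 'a', 'd']
'a': index 1 in ['e', 'a', 'd'] -> ['a', 'e', 'd']
'd': index 2 in ['a', 'e', 'd'] -> ['d', 'a', 'e']
'a': index 1 in ['d', 'a', 'e'] -> ['a', 'd', 'e']
'e': index 2 in ['a', 'd', 'e'] -> ['e', 'a', 'd']
'e': index 0 in ['e', 'a', 'd'] -> ['e', 'a', 'd']
'e': index 0 in ['e', 'a', 'd'] -> ['e', 'a', 'd']


Output: [2, 1, 2, 1, 2, 0, 0]


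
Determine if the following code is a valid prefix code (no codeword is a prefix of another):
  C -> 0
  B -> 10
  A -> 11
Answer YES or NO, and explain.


Checking each pair (does one codeword prefix another?):
  C='0' vs B='10': no prefix
  C='0' vs A='11': no prefix
  B='10' vs C='0': no prefix
  B='10' vs A='11': no prefix
  A='11' vs C='0': no prefix
  A='11' vs B='10': no prefix
No violation found over all pairs.

YES -- this is a valid prefix code. No codeword is a prefix of any other codeword.


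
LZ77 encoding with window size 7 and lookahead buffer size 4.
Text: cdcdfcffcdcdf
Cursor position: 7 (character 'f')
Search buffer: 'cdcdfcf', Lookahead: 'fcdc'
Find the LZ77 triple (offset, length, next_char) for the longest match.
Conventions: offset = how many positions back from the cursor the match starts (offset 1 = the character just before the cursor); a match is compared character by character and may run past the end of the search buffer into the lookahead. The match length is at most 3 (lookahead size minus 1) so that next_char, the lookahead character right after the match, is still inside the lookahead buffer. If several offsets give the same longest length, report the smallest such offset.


Try each offset into the search buffer:
  offset=1 (pos 6, char 'f'): match length 1
  offset=2 (pos 5, char 'c'): match length 0
  offset=3 (pos 4, char 'f'): match length 2
  offset=4 (pos 3, char 'd'): match length 0
  offset=5 (pos 2, char 'c'): match length 0
  offset=6 (pos 1, char 'd'): match length 0
  offset=7 (pos 0, char 'c'): match length 0
Longest match has length 2 at offset 3.
next_char = character at position 7 + 2 = 9 -> 'd'

Best match: offset=3, length=2 (matching 'fc' starting at position 4)
LZ77 triple: (3, 2, 'd')


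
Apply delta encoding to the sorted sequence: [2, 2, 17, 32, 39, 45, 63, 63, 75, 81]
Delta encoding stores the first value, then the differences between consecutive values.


First value: 2
Deltas:
  2 - 2 = 0
  17 - 2 = 15
  32 - 17 = 15
  39 - 32 = 7
  45 - 39 = 6
  63 - 45 = 18
  63 - 63 = 0
  75 - 63 = 12
  81 - 75 = 6


Delta encoded: [2, 0, 15, 15, 7, 6, 18, 0, 12, 6]


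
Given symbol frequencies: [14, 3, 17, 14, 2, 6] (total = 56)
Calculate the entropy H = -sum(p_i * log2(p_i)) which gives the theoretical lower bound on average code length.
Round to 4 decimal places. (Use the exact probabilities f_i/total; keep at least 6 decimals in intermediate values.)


Per-symbol terms -p_i * log2(p_i) with p_i = f_i/56:
  p = 14/56 = 0.250000: log2(p) = -2.000000, -p*log2(p) = 0.500000
  p = 3/56 = 0.053571: log2(p) = -4.222392, -p*log2(p) = 0.226200
  p = 17/56 = 0.303571: log2(p) = -1.719892, -p*log2(p) = 0.522110
  p = 14/56 = 0.250000: log2(p) = -2.000000, -p*log2(p) = 0.500000
  p = 2/56 = 0.035714: log2(p) = -4.807355, -p*log2(p) = 0.171691
  p = 6/56 = 0.107143: log2(p) = -3.222392, -p*log2(p) = 0.345256
H = 0.500000 + 0.226200 + 0.522110 + 0.500000 + 0.171691 + 0.345256 = 2.265257

H = 2.2653 bits/symbol


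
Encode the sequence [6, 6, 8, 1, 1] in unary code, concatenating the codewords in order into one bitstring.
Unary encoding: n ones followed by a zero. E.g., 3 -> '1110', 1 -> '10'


Encode each number as n ones followed by a terminating 0:
  6 -> 1111110 (7 bits)
  6 -> 1111110 (7 bits)
  8 -> 111111110 (9 bits)
  1 -> 10 (2 bits)
  1 -> 10 (2 bits)
Total length = 7 + 7 + 9 + 2 + 2 = 27 bits.

Unary([6, 6, 8, 1, 1]) = 111111011111101111111101010 (27 bits)


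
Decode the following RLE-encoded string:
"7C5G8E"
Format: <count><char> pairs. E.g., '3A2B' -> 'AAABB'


Expanding each <count><char> pair:
  7C -> 'CCCCCCC'
  5G -> 'GGGGG'
  8E -> 'EEEEEEEE'

Decoded = CCCCCCCGGGGGEEEEEEEE


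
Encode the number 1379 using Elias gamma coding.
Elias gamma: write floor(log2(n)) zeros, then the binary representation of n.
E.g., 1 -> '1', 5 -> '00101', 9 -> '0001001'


num_bits = floor(log2(1379)) + 1 = 11
leading_zeros = num_bits - 1 = 10
binary(1379) = 10101100011

Elias gamma(1379) = '0000000000' + '10101100011' = 000000000010101100011 (21 bits)


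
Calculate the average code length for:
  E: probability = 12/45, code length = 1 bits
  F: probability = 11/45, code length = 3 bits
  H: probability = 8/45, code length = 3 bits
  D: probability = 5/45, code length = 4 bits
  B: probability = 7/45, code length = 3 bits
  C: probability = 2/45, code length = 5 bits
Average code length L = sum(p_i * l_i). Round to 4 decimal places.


Weighted contributions p_i * l_i:
  E: (12/45) * 1 = 12/45
  F: (11/45) * 3 = 33/45
  H: (8/45) * 3 = 24/45
  D: (5/45) * 4 = 20/45
  B: (7/45) * 3 = 21/45
  C: (2/45) * 5 = 10/45
Sum = (12 + 33 + 24 + 20 + 21 + 10)/45 = 120/45

L = 120/45 = 2.6667 bits/symbol


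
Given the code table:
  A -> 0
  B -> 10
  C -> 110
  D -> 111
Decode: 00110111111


Decoding:
0 -> A
0 -> A
110 -> C
111 -> D
111 -> D


Result: AACDD


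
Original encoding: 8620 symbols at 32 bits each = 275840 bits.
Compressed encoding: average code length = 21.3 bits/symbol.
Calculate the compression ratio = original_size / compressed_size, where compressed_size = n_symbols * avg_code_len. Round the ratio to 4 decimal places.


original_size = n_symbols * orig_bits = 8620 * 32 = 275840 bits
compressed_size = n_symbols * avg_code_len = 8620 * 21.3 = 183606.0 bits
ratio = original_size / compressed_size = 275840 / 183606.0 = 1.5023

Compression ratio = 1.5023


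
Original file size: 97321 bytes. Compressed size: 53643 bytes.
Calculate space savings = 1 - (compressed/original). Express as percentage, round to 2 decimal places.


ratio = compressed/original = 53643/97321 = 0.551197
savings = 1 - ratio = 1 - 0.551197 = 0.448803
as a percentage: 0.448803 * 100 = 44.88%

Space savings = 1 - 53643/97321 = 44.88%


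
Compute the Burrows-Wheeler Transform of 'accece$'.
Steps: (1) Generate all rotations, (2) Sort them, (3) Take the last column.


Rotations (sorted):
  0: $accece -> last char: e
  1: accece$ -> last char: $
  2: ccece$a -> last char: a
  3: ce$acce -> last char: e
  4: cece$ac -> last char: c
  5: e$accec -> last char: c
  6: ece$acc -> last char: c


BWT = e$aeccc


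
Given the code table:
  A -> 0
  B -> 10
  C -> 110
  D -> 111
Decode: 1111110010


Decoding:
111 -> D
111 -> D
0 -> A
0 -> A
10 -> B


Result: DDAAB


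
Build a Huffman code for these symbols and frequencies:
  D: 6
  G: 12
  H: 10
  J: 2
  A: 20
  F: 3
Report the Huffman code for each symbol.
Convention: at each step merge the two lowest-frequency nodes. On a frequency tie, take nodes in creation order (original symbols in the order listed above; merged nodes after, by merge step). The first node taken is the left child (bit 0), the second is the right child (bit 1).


Huffman tree construction:
Step 1: Merge J(2) + F(3) = 5
Step 2: Merge (J+F)(5) + D(6) = 11
Step 3: Merge H(10) + ((J+F)+D)(11) = 21
Step 4: Merge G(12) + A(20) = 32
Step 5: Merge (H+((J+F)+D))(21) + (G+A)(32) = 53
Read each symbol's code off the tree from the root (left child = 0, right child = 1).

Codes:
  D: 011 (length 3)
  G: 10 (length 2)
  H: 00 (length 2)
  J: 0100 (length 4)
  A: 11 (length 2)
  F: 0101 (length 4)
Average code length: 122/53 = 2.3019 bits/symbol


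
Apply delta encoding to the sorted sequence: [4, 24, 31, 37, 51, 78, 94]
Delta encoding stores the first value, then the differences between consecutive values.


First value: 4
Deltas:
  24 - 4 = 20
  31 - 24 = 7
  37 - 31 = 6
  51 - 37 = 14
  78 - 51 = 27
  94 - 78 = 16


Delta encoded: [4, 20, 7, 6, 14, 27, 16]


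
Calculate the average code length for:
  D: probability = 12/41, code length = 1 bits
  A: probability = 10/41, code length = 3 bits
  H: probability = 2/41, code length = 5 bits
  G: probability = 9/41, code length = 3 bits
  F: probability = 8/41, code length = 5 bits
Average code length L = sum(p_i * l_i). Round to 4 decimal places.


Weighted contributions p_i * l_i:
  D: (12/41) * 1 = 12/41
  A: (10/41) * 3 = 30/41
  H: (2/41) * 5 = 10/41
  G: (9/41) * 3 = 27/41
  F: (8/41) * 5 = 40/41
Sum = (12 + 30 + 10 + 27 + 40)/41 = 119/41

L = 119/41 = 2.9024 bits/symbol


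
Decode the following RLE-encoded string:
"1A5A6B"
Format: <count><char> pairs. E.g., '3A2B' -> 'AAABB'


Expanding each <count><char> pair:
  1A -> 'A'
  5A -> 'AAAAA'
  6B -> 'BBBBBB'

Decoded = AAAAAABBBBBB


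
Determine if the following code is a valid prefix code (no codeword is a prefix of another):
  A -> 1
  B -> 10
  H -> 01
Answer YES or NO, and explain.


Checking each pair (does one codeword prefix another?):
  A='1' vs B='10': prefix -- VIOLATION

NO -- this is NOT a valid prefix code. A (1) is a prefix of B (10).


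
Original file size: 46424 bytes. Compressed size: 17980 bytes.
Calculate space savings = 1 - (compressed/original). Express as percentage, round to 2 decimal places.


ratio = compressed/original = 17980/46424 = 0.3873
savings = 1 - ratio = 1 - 0.3873 = 0.6127
as a percentage: 0.6127 * 100 = 61.27%

Space savings = 1 - 17980/46424 = 61.27%


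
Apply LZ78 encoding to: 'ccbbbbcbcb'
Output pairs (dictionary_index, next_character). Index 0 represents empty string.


LZ78 encoding steps:
Dictionary: {0: ''}
Step 1: w='' (idx 0), next='c' -> output (0, 'c'), add 'c' as idx 1
Step 2: w='c' (idx 1), next='b' -> output (1, 'b'), add 'cb' as idx 2
Step 3: w='' (idx 0), next='b' -> output (0, 'b'), add 'b' as idx 3
Step 4: w='b' (idx 3), next='b' -> output (3, 'b'), add 'bb' as idx 4
Step 5: w='cb' (idx 2), next='c' -> output (2, 'c'), add 'cbc' as idx 5
Step 6: w='b' (idx 3), end of input -> output (3, '')


Encoded: [(0, 'c'), (1, 'b'), (0, 'b'), (3, 'b'), (2, 'c'), (3, '')]


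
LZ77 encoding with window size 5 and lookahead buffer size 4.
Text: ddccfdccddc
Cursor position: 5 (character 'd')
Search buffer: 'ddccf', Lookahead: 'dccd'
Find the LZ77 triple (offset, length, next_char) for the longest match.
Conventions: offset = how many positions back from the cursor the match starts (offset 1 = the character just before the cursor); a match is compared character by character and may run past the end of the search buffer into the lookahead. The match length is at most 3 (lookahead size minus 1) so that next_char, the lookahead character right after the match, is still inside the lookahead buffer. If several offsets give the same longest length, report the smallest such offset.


Try each offset into the search buffer:
  offset=1 (pos 4, char 'f'): match length 0
  offset=2 (pos 3, char 'c'): match length 0
  offset=3 (pos 2, char 'c'): match length 0
  offset=4 (pos 1, char 'd'): match length 3
  offset=5 (pos 0, char 'd'): match length 1
Longest match has length 3 at offset 4.
next_char = character at position 5 + 3 = 8 -> 'd'

Best match: offset=4, length=3 (matching 'dcc' starting at position 1)
LZ77 triple: (4, 3, 'd')


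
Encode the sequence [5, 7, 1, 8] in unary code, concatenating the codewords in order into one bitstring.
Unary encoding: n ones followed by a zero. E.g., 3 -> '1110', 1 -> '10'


Encode each number as n ones followed by a terminating 0:
  5 -> 111110 (6 bits)
  7 -> 11111110 (8 bits)
  1 -> 10 (2 bits)
  8 -> 111111110 (9 bits)
Total length = 6 + 8 + 2 + 9 = 25 bits.

Unary([5, 7, 1, 8]) = 1111101111111010111111110 (25 bits)


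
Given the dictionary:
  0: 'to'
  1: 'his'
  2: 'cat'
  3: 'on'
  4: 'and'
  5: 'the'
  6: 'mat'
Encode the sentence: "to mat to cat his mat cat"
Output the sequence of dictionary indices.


Look up each word in the dictionary:
  'to' -> 0
  'mat' -> 6
  'to' -> 0
  'cat' -> 2
  'his' -> 1
  'mat' -> 6
  'cat' -> 2

Encoded: [0, 6, 0, 2, 1, 6, 2]


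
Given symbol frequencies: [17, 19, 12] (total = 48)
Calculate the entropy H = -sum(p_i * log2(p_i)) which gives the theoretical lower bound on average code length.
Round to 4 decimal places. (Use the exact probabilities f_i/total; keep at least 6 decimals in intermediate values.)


Per-symbol terms -p_i * log2(p_i) with p_i = f_i/48:
  p = 17/48 = 0.354167: log2(p) = -1.497500, -p*log2(p) = 0.530364
  p = 19/48 = 0.395833: log2(p) = -1.337035, -p*log2(p) = 0.529243
  p = 12/48 = 0.250000: log2(p) = -2.000000, -p*log2(p) = 0.500000
H = 0.530364 + 0.529243 + 0.500000 = 1.559607

H = 1.5596 bits/symbol


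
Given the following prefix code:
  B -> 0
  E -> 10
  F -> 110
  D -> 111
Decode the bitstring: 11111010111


Decoding step by step:
Bits 111 -> D
Bits 110 -> F
Bits 10 -> E
Bits 111 -> D


Decoded message: DFED


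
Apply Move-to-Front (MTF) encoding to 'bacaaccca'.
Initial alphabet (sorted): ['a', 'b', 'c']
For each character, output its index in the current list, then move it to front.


MTF encoding:
'b': index 1 in ['a', 'b', 'c'] -> ['b', 'a', 'c']
'a': index 1 in ['b', 'a', 'c'] -> ['a', 'b', 'c']
'c': index 2 in ['a', 'b', 'c'] -> ['c', 'a', 'b']
'a': index 1 in ['c', 'a', 'b'] -> ['a', 'c', 'b']
'a': index 0 in ['a', 'c', 'b'] -> ['a', 'c', 'b']
'c': index 1 in ['a', 'c', 'b'] -> ['c', 'a', 'b']
'c': index 0 in ['c', 'a', 'b'] -> ['c', 'a', 'b']
'c': index 0 in ['c', 'a', 'b'] -> ['c', 'a', 'b']
'a': index 1 in ['c', 'a', 'b'] -> ['a', 'c', 'b']


Output: [1, 1, 2, 1, 0, 1, 0, 0, 1]


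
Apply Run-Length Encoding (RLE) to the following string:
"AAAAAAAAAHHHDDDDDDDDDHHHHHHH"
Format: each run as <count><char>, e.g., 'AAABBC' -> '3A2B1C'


Scanning runs left to right:
  i=0: run of 'A' x 9 -> '9A'
  i=9: run of 'H' x 3 -> '3H'
  i=12: run of 'D' x 9 -> '9D'
  i=21: run of 'H' x 7 -> '7H'

RLE = 9A3H9D7H


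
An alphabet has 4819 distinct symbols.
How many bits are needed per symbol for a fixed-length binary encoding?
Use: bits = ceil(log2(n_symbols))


log2(4819) = 12.2345
Bracket: 2^12 = 4096 < 4819 <= 2^13 = 8192
So ceil(log2(4819)) = 13

bits = ceil(log2(4819)) = ceil(12.2345) = 13 bits


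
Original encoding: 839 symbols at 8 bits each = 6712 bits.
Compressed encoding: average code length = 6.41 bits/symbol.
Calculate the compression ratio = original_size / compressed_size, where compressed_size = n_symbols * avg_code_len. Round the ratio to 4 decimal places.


original_size = n_symbols * orig_bits = 839 * 8 = 6712 bits
compressed_size = n_symbols * avg_code_len = 839 * 6.41 = 5377.99 bits
ratio = original_size / compressed_size = 6712 / 5377.99 = 1.248

Compression ratio = 1.248


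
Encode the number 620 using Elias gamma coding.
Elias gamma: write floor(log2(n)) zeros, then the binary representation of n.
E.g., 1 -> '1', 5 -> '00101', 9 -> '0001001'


num_bits = floor(log2(620)) + 1 = 10
leading_zeros = num_bits - 1 = 9
binary(620) = 1001101100

Elias gamma(620) = '000000000' + '1001101100' = 0000000001001101100 (19 bits)


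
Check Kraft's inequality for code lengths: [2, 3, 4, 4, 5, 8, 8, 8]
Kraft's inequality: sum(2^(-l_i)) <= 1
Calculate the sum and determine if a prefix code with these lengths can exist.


Sum = 2^(-2) + 2^(-3) + 2^(-4) + 2^(-4) + 2^(-5) + 2^(-8) + 2^(-8) + 2^(-8)
    = 0.25 + 0.125 + 0.0625 + 0.0625 + 0.03125 + 0.00390625 + 0.00390625 + 0.00390625
    = 139/256 = 0.54296875
Since 0.54296875 <= 1, Kraft's inequality IS satisfied.
A prefix code with these lengths CAN exist.

Kraft sum = 0.54296875. Satisfied.


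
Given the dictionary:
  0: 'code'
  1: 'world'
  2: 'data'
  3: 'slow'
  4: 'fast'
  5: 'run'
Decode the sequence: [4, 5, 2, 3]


Look up each index in the dictionary:
  4 -> 'fast'
  5 -> 'run'
  2 -> 'data'
  3 -> 'slow'

Decoded: "fast run data slow"


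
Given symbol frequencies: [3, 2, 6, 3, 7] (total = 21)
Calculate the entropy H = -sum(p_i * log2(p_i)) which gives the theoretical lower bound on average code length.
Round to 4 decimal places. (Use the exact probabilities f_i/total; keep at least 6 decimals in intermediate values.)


Per-symbol terms -p_i * log2(p_i) with p_i = f_i/21:
  p = 3/21 = 0.142857: log2(p) = -2.807355, -p*log2(p) = 0.401051
  p = 2/21 = 0.095238: log2(p) = -3.392317, -p*log2(p) = 0.323078
  p = 6/21 = 0.285714: log2(p) = -1.807355, -p*log2(p) = 0.516387
  p = 3/21 = 0.142857: log2(p) = -2.807355, -p*log2(p) = 0.401051
  p = 7/21 = 0.333333: log2(p) = -1.584963, -p*log2(p) = 0.528321
H = 0.401051 + 0.323078 + 0.516387 + 0.401051 + 0.528321 = 2.169888

H = 2.1699 bits/symbol


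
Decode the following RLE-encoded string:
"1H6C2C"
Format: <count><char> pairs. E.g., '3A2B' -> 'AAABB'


Expanding each <count><char> pair:
  1H -> 'H'
  6C -> 'CCCCCC'
  2C -> 'CC'

Decoded = HCCCCCCCC


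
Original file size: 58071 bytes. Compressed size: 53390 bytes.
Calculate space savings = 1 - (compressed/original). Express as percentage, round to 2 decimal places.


ratio = compressed/original = 53390/58071 = 0.919392
savings = 1 - ratio = 1 - 0.919392 = 0.080608
as a percentage: 0.080608 * 100 = 8.06%

Space savings = 1 - 53390/58071 = 8.06%


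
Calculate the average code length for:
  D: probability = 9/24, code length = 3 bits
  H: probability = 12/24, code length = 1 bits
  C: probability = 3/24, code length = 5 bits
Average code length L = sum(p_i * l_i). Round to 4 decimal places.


Weighted contributions p_i * l_i:
  D: (9/24) * 3 = 27/24
  H: (12/24) * 1 = 12/24
  C: (3/24) * 5 = 15/24
Sum = (27 + 12 + 15)/24 = 54/24

L = 54/24 = 2.2500 bits/symbol


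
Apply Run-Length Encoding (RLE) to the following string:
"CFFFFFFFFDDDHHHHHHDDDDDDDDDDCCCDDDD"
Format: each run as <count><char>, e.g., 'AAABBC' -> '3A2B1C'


Scanning runs left to right:
  i=0: run of 'C' x 1 -> '1C'
  i=1: run of 'F' x 8 -> '8F'
  i=9: run of 'D' x 3 -> '3D'
  i=12: run of 'H' x 6 -> '6H'
  i=18: run of 'D' x 10 -> '10D'
  i=28: run of 'C' x 3 -> '3C'
  i=31: run of 'D' x 4 -> '4D'

RLE = 1C8F3D6H10D3C4D


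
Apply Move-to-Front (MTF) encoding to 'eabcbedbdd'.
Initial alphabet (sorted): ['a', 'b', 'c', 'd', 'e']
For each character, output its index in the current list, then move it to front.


MTF encoding:
'e': index 4 in ['a', 'b', 'c', 'd', 'e'] -> ['e', 'a', 'b', 'c', 'd']
'a': index 1 in ['e', 'a', 'b', 'c', 'd'] -> ['a', 'e', 'b', 'c', 'd']
'b': index 2 in ['a', 'e', 'b', 'c', 'd'] -> ['b', 'a', 'e', 'c', 'd']
'c': index 3 in ['b', 'a', 'e', 'c', 'd'] -> ['c', 'b', 'a', 'e', 'd']
'b': index 1 in ['c', 'b', 'a', 'e', 'd'] -> ['b', 'c', 'a', 'e', 'd']
'e': index 3 in ['b', 'c', 'a', 'e', 'd'] -> ['e', 'b', 'c', 'a', 'd']
'd': index 4 in ['e', 'b', 'c', 'a', 'd'] -> ['d', 'e', 'b', 'c', 'a']
'b': index 2 in ['d', 'e', 'b', 'c', 'a'] -> ['b', 'd', 'e', 'c', 'a']
'd': index 1 in ['b', 'd', 'e', 'c', 'a'] -> ['d', 'b', 'e', 'c', 'a']
'd': index 0 in ['d', 'b', 'e', 'c', 'a'] -> ['d', 'b', 'e', 'c', 'a']


Output: [4, 1, 2, 3, 1, 3, 4, 2, 1, 0]


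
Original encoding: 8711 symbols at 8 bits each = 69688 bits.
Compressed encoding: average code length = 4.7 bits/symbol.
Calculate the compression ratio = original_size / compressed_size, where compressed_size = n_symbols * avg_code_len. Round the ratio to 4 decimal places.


original_size = n_symbols * orig_bits = 8711 * 8 = 69688 bits
compressed_size = n_symbols * avg_code_len = 8711 * 4.7 = 40941.7 bits
ratio = original_size / compressed_size = 69688 / 40941.7 = 1.7021

Compression ratio = 1.7021


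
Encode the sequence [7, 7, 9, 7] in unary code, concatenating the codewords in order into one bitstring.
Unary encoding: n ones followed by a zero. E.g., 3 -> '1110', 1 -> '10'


Encode each number as n ones followed by a terminating 0:
  7 -> 11111110 (8 bits)
  7 -> 11111110 (8 bits)
  9 -> 1111111110 (10 bits)
  7 -> 11111110 (8 bits)
Total length = 8 + 8 + 10 + 8 = 34 bits.

Unary([7, 7, 9, 7]) = 1111111011111110111111111011111110 (34 bits)


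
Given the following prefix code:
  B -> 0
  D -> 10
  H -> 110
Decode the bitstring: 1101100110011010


Decoding step by step:
Bits 110 -> H
Bits 110 -> H
Bits 0 -> B
Bits 110 -> H
Bits 0 -> B
Bits 110 -> H
Bits 10 -> D


Decoded message: HHBHBHD


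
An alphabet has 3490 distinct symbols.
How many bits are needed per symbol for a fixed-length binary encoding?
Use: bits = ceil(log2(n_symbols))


log2(3490) = 11.769
Bracket: 2^11 = 2048 < 3490 <= 2^12 = 4096
So ceil(log2(3490)) = 12

bits = ceil(log2(3490)) = ceil(11.769) = 12 bits


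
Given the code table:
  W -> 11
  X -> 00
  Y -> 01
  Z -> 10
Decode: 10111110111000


Decoding:
10 -> Z
11 -> W
11 -> W
10 -> Z
11 -> W
10 -> Z
00 -> X


Result: ZWWZWZX


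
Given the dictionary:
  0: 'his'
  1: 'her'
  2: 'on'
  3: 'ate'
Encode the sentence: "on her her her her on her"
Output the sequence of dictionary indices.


Look up each word in the dictionary:
  'on' -> 2
  'her' -> 1
  'her' -> 1
  'her' -> 1
  'her' -> 1
  'on' -> 2
  'her' -> 1

Encoded: [2, 1, 1, 1, 1, 2, 1]


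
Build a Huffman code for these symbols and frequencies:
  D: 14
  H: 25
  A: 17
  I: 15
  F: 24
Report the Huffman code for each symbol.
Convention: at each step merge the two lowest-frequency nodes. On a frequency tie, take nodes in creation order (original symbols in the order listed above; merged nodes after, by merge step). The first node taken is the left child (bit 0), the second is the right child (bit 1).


Huffman tree construction:
Step 1: Merge D(14) + I(15) = 29
Step 2: Merge A(17) + F(24) = 41
Step 3: Merge H(25) + (D+I)(29) = 54
Step 4: Merge (A+F)(41) + (H+(D+I))(54) = 95
Read each symbol's code off the tree from the root (left child = 0, right child = 1).

Codes:
  D: 110 (length 3)
  H: 10 (length 2)
  A: 00 (length 2)
  I: 111 (length 3)
  F: 01 (length 2)
Average code length: 219/95 = 2.3053 bits/symbol


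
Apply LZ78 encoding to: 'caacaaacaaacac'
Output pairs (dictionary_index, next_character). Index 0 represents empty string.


LZ78 encoding steps:
Dictionary: {0: ''}
Step 1: w='' (idx 0), next='c' -> output (0, 'c'), add 'c' as idx 1
Step 2: w='' (idx 0), next='a' -> output (0, 'a'), add 'a' as idx 2
Step 3: w='a' (idx 2), next='c' -> output (2, 'c'), add 'ac' as idx 3
Step 4: w='a' (idx 2), next='a' -> output (2, 'a'), add 'aa' as idx 4
Step 5: w='ac' (idx 3), next='a' -> output (3, 'a'), add 'aca' as idx 5
Step 6: w='aa' (idx 4), next='c' -> output (4, 'c'), add 'aac' as idx 6
Step 7: w='ac' (idx 3), end of input -> output (3, '')


Encoded: [(0, 'c'), (0, 'a'), (2, 'c'), (2, 'a'), (3, 'a'), (4, 'c'), (3, '')]


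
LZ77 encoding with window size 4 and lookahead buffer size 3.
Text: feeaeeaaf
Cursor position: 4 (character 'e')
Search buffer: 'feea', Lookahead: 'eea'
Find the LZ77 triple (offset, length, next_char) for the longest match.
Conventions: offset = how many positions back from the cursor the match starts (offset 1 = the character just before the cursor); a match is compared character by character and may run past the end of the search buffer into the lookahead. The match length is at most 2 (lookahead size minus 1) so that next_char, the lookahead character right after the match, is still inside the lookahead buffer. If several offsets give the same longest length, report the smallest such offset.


Try each offset into the search buffer:
  offset=1 (pos 3, char 'a'): match length 0
  offset=2 (pos 2, char 'e'): match length 1
  offset=3 (pos 1, char 'e'): match length 2
  offset=4 (pos 0, char 'f'): match length 0
Longest match has length 2 at offset 3.
next_char = character at position 4 + 2 = 6 -> 'a'

Best match: offset=3, length=2 (matching 'ee' starting at position 1)
LZ77 triple: (3, 2, 'a')


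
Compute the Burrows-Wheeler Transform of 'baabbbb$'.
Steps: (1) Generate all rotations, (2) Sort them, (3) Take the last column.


Rotations (sorted):
  0: $baabbbb -> last char: b
  1: aabbbb$b -> last char: b
  2: abbbb$ba -> last char: a
  3: b$baabbb -> last char: b
  4: baabbbb$ -> last char: $
  5: bb$baabb -> last char: b
  6: bbb$baab -> last char: b
  7: bbbb$baa -> last char: a


BWT = bbab$bba


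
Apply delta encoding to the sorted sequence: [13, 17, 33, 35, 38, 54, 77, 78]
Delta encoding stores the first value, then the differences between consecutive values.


First value: 13
Deltas:
  17 - 13 = 4
  33 - 17 = 16
  35 - 33 = 2
  38 - 35 = 3
  54 - 38 = 16
  77 - 54 = 23
  78 - 77 = 1


Delta encoded: [13, 4, 16, 2, 3, 16, 23, 1]


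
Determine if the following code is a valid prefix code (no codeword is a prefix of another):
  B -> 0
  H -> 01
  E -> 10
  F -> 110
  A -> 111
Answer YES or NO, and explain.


Checking each pair (does one codeword prefix another?):
  B='0' vs H='01': prefix -- VIOLATION

NO -- this is NOT a valid prefix code. B (0) is a prefix of H (01).


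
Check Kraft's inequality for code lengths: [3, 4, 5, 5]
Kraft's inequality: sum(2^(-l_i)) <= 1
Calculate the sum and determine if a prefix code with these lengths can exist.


Sum = 2^(-3) + 2^(-4) + 2^(-5) + 2^(-5)
    = 0.125 + 0.0625 + 0.03125 + 0.03125
    = 8/32 = 0.25
Since 0.25 <= 1, Kraft's inequality IS satisfied.
A prefix code with these lengths CAN exist.

Kraft sum = 0.25. Satisfied.


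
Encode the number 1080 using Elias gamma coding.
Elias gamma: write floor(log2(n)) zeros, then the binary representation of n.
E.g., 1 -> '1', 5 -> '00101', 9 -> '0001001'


num_bits = floor(log2(1080)) + 1 = 11
leading_zeros = num_bits - 1 = 10
binary(1080) = 10000111000

Elias gamma(1080) = '0000000000' + '10000111000' = 000000000010000111000 (21 bits)


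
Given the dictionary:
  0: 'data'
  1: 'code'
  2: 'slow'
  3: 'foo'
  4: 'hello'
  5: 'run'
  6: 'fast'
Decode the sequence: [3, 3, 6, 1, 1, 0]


Look up each index in the dictionary:
  3 -> 'foo'
  3 -> 'foo'
  6 -> 'fast'
  1 -> 'code'
  1 -> 'code'
  0 -> 'data'

Decoded: "foo foo fast code code data"


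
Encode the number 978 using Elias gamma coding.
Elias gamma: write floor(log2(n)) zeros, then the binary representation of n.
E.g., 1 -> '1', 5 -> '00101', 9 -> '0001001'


num_bits = floor(log2(978)) + 1 = 10
leading_zeros = num_bits - 1 = 9
binary(978) = 1111010010

Elias gamma(978) = '000000000' + '1111010010' = 0000000001111010010 (19 bits)


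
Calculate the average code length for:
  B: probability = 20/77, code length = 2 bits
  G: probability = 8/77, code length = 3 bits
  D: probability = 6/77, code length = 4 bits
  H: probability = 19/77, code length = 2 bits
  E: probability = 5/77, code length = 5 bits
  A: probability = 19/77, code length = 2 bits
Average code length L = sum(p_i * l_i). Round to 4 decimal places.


Weighted contributions p_i * l_i:
  B: (20/77) * 2 = 40/77
  G: (8/77) * 3 = 24/77
  D: (6/77) * 4 = 24/77
  H: (19/77) * 2 = 38/77
  E: (5/77) * 5 = 25/77
  A: (19/77) * 2 = 38/77
Sum = (40 + 24 + 24 + 38 + 25 + 38)/77 = 189/77

L = 189/77 = 2.4545 bits/symbol


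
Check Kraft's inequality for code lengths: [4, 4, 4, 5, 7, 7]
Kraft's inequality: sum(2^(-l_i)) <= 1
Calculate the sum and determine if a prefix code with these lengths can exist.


Sum = 2^(-4) + 2^(-4) + 2^(-4) + 2^(-5) + 2^(-7) + 2^(-7)
    = 0.0625 + 0.0625 + 0.0625 + 0.03125 + 0.0078125 + 0.0078125
    = 30/128 = 0.234375
Since 0.234375 <= 1, Kraft's inequality IS satisfied.
A prefix code with these lengths CAN exist.

Kraft sum = 0.234375. Satisfied.


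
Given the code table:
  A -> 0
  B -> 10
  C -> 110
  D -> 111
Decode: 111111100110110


Decoding:
111 -> D
111 -> D
10 -> B
0 -> A
110 -> C
110 -> C


Result: DDBACC


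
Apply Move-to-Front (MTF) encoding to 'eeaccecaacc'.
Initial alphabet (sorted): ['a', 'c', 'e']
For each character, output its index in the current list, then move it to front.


MTF encoding:
'e': index 2 in ['a', 'c', 'e'] -> ['e', 'a', 'c']
'e': index 0 in ['e', 'a', 'c'] -> ['e', 'a', 'c']
'a': index 1 in ['e', 'a', 'c'] -> ['a', 'e', 'c']
'c': index 2 in ['a', 'e', 'c'] -> ['c', 'a', 'e']
'c': index 0 in ['c', 'a', 'e'] -> ['c', 'a', 'e']
'e': index 2 in ['c', 'a', 'e'] -> ['e', 'c', 'a']
'c': index 1 in ['e', 'c', 'a'] -> ['c', 'e', 'a']
'a': index 2 in ['c', 'e', 'a'] -> ['a', 'c', 'e']
'a': index 0 in ['a', 'c', 'e'] -> ['a', 'c', 'e']
'c': index 1 in ['a', 'c', 'e'] -> ['c', 'a', 'e']
'c': index 0 in ['c', 'a', 'e'] -> ['c', 'a', 'e']


Output: [2, 0, 1, 2, 0, 2, 1, 2, 0, 1, 0]


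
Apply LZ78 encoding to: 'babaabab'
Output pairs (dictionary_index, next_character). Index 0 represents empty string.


LZ78 encoding steps:
Dictionary: {0: ''}
Step 1: w='' (idx 0), next='b' -> output (0, 'b'), add 'b' as idx 1
Step 2: w='' (idx 0), next='a' -> output (0, 'a'), add 'a' as idx 2
Step 3: w='b' (idx 1), next='a' -> output (1, 'a'), add 'ba' as idx 3
Step 4: w='a' (idx 2), next='b' -> output (2, 'b'), add 'ab' as idx 4
Step 5: w='ab' (idx 4), end of input -> output (4, '')


Encoded: [(0, 'b'), (0, 'a'), (1, 'a'), (2, 'b'), (4, '')]


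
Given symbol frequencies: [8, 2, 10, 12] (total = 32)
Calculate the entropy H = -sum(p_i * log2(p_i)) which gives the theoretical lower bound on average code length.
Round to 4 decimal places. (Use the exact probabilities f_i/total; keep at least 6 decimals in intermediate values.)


Per-symbol terms -p_i * log2(p_i) with p_i = f_i/32:
  p = 8/32 = 0.250000: log2(p) = -2.000000, -p*log2(p) = 0.500000
  p = 2/32 = 0.062500: log2(p) = -4.000000, -p*log2(p) = 0.250000
  p = 10/32 = 0.312500: log2(p) = -1.678072, -p*log2(p) = 0.524397
  p = 12/32 = 0.375000: log2(p) = -1.415037, -p*log2(p) = 0.530639
H = 0.500000 + 0.250000 + 0.524397 + 0.530639 = 1.805036

H = 1.805 bits/symbol


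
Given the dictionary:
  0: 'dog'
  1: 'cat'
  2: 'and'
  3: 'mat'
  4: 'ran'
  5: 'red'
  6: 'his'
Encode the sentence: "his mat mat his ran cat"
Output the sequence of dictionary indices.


Look up each word in the dictionary:
  'his' -> 6
  'mat' -> 3
  'mat' -> 3
  'his' -> 6
  'ran' -> 4
  'cat' -> 1

Encoded: [6, 3, 3, 6, 4, 1]


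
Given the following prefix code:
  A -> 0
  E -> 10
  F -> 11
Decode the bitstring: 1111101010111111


Decoding step by step:
Bits 11 -> F
Bits 11 -> F
Bits 10 -> E
Bits 10 -> E
Bits 10 -> E
Bits 11 -> F
Bits 11 -> F
Bits 11 -> F


Decoded message: FFEEEFFF


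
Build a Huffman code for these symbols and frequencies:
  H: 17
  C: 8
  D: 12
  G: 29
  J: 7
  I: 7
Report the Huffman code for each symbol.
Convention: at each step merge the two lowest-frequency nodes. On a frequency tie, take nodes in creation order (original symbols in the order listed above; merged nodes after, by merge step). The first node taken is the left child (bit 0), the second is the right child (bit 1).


Huffman tree construction:
Step 1: Merge J(7) + I(7) = 14
Step 2: Merge C(8) + D(12) = 20
Step 3: Merge (J+I)(14) + H(17) = 31
Step 4: Merge (C+D)(20) + G(29) = 49
Step 5: Merge ((J+I)+H)(31) + ((C+D)+G)(49) = 80
Read each symbol's code off the tree from the root (left child = 0, right child = 1).

Codes:
  H: 01 (length 2)
  C: 100 (length 3)
  D: 101 (length 3)
  G: 11 (length 2)
  J: 000 (length 3)
  I: 001 (length 3)
Average code length: 194/80 = 2.4250 bits/symbol


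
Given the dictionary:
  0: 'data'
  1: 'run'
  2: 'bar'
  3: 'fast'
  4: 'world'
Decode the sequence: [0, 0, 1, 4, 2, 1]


Look up each index in the dictionary:
  0 -> 'data'
  0 -> 'data'
  1 -> 'run'
  4 -> 'world'
  2 -> 'bar'
  1 -> 'run'

Decoded: "data data run world bar run"


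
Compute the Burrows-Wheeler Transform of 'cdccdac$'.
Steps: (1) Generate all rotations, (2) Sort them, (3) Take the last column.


Rotations (sorted):
  0: $cdccdac -> last char: c
  1: ac$cdccd -> last char: d
  2: c$cdccda -> last char: a
  3: ccdac$cd -> last char: d
  4: cdac$cdc -> last char: c
  5: cdccdac$ -> last char: $
  6: dac$cdcc -> last char: c
  7: dccdac$c -> last char: c


BWT = cdadc$cc


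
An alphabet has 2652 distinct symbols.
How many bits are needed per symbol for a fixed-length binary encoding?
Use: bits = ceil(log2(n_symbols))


log2(2652) = 11.3729
Bracket: 2^11 = 2048 < 2652 <= 2^12 = 4096
So ceil(log2(2652)) = 12

bits = ceil(log2(2652)) = ceil(11.3729) = 12 bits


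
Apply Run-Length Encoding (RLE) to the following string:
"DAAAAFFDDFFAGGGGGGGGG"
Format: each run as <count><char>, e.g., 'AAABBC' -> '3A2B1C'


Scanning runs left to right:
  i=0: run of 'D' x 1 -> '1D'
  i=1: run of 'A' x 4 -> '4A'
  i=5: run of 'F' x 2 -> '2F'
  i=7: run of 'D' x 2 -> '2D'
  i=9: run of 'F' x 2 -> '2F'
  i=11: run of 'A' x 1 -> '1A'
  i=12: run of 'G' x 9 -> '9G'

RLE = 1D4A2F2D2F1A9G


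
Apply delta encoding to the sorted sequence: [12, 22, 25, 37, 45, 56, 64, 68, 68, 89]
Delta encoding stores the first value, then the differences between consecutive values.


First value: 12
Deltas:
  22 - 12 = 10
  25 - 22 = 3
  37 - 25 = 12
  45 - 37 = 8
  56 - 45 = 11
  64 - 56 = 8
  68 - 64 = 4
  68 - 68 = 0
  89 - 68 = 21


Delta encoded: [12, 10, 3, 12, 8, 11, 8, 4, 0, 21]


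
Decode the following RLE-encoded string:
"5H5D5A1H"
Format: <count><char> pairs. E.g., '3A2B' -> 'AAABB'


Expanding each <count><char> pair:
  5H -> 'HHHHH'
  5D -> 'DDDDD'
  5A -> 'AAAAA'
  1H -> 'H'

Decoded = HHHHHDDDDDAAAAAH


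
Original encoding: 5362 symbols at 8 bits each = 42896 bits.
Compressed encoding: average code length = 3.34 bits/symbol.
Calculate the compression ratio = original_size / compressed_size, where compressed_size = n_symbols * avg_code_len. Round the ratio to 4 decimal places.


original_size = n_symbols * orig_bits = 5362 * 8 = 42896 bits
compressed_size = n_symbols * avg_code_len = 5362 * 3.34 = 17909.08 bits
ratio = original_size / compressed_size = 42896 / 17909.08 = 2.3952

Compression ratio = 2.3952


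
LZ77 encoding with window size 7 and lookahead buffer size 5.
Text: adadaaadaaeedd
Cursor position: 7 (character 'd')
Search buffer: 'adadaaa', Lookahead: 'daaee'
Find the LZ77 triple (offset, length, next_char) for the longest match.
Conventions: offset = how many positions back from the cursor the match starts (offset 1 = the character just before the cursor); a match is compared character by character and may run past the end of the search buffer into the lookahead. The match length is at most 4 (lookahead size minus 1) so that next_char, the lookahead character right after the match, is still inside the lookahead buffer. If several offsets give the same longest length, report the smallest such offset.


Try each offset into the search buffer:
  offset=1 (pos 6, char 'a'): match length 0
  offset=2 (pos 5, char 'a'): match length 0
  offset=3 (pos 4, char 'a'): match length 0
  offset=4 (pos 3, char 'd'): match length 3
  offset=5 (pos 2, char 'a'): match length 0
  offset=6 (pos 1, char 'd'): match length 2
  offset=7 (pos 0, char 'a'): match length 0
Longest match has length 3 at offset 4.
next_char = character at position 7 + 3 = 10 -> 'e'

Best match: offset=4, length=3 (matching 'daa' starting at position 3)
LZ77 triple: (4, 3, 'e')


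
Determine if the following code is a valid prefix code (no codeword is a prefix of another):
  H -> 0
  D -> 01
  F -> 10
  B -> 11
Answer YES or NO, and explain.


Checking each pair (does one codeword prefix another?):
  H='0' vs D='01': prefix -- VIOLATION

NO -- this is NOT a valid prefix code. H (0) is a prefix of D (01).


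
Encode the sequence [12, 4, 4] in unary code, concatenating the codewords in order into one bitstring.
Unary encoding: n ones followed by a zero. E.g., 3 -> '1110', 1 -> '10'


Encode each number as n ones followed by a terminating 0:
  12 -> 1111111111110 (13 bits)
  4 -> 11110 (5 bits)
  4 -> 11110 (5 bits)
Total length = 13 + 5 + 5 = 23 bits.

Unary([12, 4, 4]) = 11111111111101111011110 (23 bits)


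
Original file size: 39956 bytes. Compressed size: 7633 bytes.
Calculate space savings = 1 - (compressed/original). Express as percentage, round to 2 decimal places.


ratio = compressed/original = 7633/39956 = 0.191035
savings = 1 - ratio = 1 - 0.191035 = 0.808965
as a percentage: 0.808965 * 100 = 80.9%

Space savings = 1 - 7633/39956 = 80.9%


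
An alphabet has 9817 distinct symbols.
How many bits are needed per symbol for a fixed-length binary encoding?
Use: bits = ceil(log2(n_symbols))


log2(9817) = 13.2611
Bracket: 2^13 = 8192 < 9817 <= 2^14 = 16384
So ceil(log2(9817)) = 14

bits = ceil(log2(9817)) = ceil(13.2611) = 14 bits


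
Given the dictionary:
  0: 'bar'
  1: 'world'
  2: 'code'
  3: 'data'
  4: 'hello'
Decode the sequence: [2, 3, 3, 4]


Look up each index in the dictionary:
  2 -> 'code'
  3 -> 'data'
  3 -> 'data'
  4 -> 'hello'

Decoded: "code data data hello"


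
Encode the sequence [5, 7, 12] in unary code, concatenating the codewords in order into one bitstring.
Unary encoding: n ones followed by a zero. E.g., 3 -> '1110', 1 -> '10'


Encode each number as n ones followed by a terminating 0:
  5 -> 111110 (6 bits)
  7 -> 11111110 (8 bits)
  12 -> 1111111111110 (13 bits)
Total length = 6 + 8 + 13 = 27 bits.

Unary([5, 7, 12]) = 111110111111101111111111110 (27 bits)


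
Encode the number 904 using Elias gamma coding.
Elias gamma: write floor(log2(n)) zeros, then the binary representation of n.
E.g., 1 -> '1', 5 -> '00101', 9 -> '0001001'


num_bits = floor(log2(904)) + 1 = 10
leading_zeros = num_bits - 1 = 9
binary(904) = 1110001000

Elias gamma(904) = '000000000' + '1110001000' = 0000000001110001000 (19 bits)


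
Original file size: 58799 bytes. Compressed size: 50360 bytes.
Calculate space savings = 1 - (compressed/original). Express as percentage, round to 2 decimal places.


ratio = compressed/original = 50360/58799 = 0.856477
savings = 1 - ratio = 1 - 0.856477 = 0.143523
as a percentage: 0.143523 * 100 = 14.35%

Space savings = 1 - 50360/58799 = 14.35%
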